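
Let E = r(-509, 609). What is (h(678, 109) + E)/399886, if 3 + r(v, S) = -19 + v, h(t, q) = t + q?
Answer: 128/199943 ≈ 0.00064018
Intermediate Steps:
h(t, q) = q + t
r(v, S) = -22 + v (r(v, S) = -3 + (-19 + v) = -22 + v)
E = -531 (E = -22 - 509 = -531)
(h(678, 109) + E)/399886 = ((109 + 678) - 531)/399886 = (787 - 531)*(1/399886) = 256*(1/399886) = 128/199943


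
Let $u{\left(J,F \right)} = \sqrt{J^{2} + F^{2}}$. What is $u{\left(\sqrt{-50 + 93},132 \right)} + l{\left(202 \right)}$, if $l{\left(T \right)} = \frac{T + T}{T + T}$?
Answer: $1 + \sqrt{17467} \approx 133.16$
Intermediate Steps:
$l{\left(T \right)} = 1$ ($l{\left(T \right)} = \frac{2 T}{2 T} = 2 T \frac{1}{2 T} = 1$)
$u{\left(J,F \right)} = \sqrt{F^{2} + J^{2}}$
$u{\left(\sqrt{-50 + 93},132 \right)} + l{\left(202 \right)} = \sqrt{132^{2} + \left(\sqrt{-50 + 93}\right)^{2}} + 1 = \sqrt{17424 + \left(\sqrt{43}\right)^{2}} + 1 = \sqrt{17424 + 43} + 1 = \sqrt{17467} + 1 = 1 + \sqrt{17467}$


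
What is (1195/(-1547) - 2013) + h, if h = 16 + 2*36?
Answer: -2979170/1547 ≈ -1925.8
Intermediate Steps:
h = 88 (h = 16 + 72 = 88)
(1195/(-1547) - 2013) + h = (1195/(-1547) - 2013) + 88 = (1195*(-1/1547) - 2013) + 88 = (-1195/1547 - 2013) + 88 = -3115306/1547 + 88 = -2979170/1547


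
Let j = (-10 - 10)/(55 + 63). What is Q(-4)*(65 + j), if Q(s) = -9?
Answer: -34425/59 ≈ -583.47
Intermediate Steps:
j = -10/59 (j = -20/118 = -20*1/118 = -10/59 ≈ -0.16949)
Q(-4)*(65 + j) = -9*(65 - 10/59) = -9*3825/59 = -34425/59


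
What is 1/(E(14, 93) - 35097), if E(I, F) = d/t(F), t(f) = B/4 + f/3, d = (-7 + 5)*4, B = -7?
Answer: -117/4106381 ≈ -2.8492e-5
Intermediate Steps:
d = -8 (d = -2*4 = -8)
t(f) = -7/4 + f/3
E(I, F) = -8/(-7/4 + F/3)
1/(E(14, 93) - 35097) = 1/(-96/(-21 + 4*93) - 35097) = 1/(-96/(-21 + 372) - 35097) = 1/(-96/351 - 35097) = 1/(-96*1/351 - 35097) = 1/(-32/117 - 35097) = 1/(-4106381/117) = -117/4106381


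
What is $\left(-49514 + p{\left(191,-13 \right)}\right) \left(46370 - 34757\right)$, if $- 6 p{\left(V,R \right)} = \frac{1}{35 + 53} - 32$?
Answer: $- \frac{101190173567}{176} \approx -5.7494 \cdot 10^{8}$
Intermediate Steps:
$p{\left(V,R \right)} = \frac{2815}{528}$ ($p{\left(V,R \right)} = - \frac{\frac{1}{35 + 53} - 32}{6} = - \frac{\frac{1}{88} - 32}{6} = \left(- \frac{1}{6}\right) \left(- \frac{2815}{88}\right) = \frac{2815}{528}$)
$\left(-49514 + p{\left(191,-13 \right)}\right) \left(46370 - 34757\right) = \left(-49514 + \frac{2815}{528}\right) \left(46370 - 34757\right) = \left(- \frac{26140577}{528}\right) 11613 = - \frac{101190173567}{176}$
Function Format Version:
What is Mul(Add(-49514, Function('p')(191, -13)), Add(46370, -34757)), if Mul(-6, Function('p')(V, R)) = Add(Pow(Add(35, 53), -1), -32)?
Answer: Rational(-101190173567, 176) ≈ -5.7494e+8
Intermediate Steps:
Function('p')(V, R) = Rational(2815, 528) (Function('p')(V, R) = Mul(Rational(-1, 6), Add(Pow(Add(35, 53), -1), -32)) = Mul(Rational(-1, 6), Add(Pow(88, -1), -32)) = Mul(Rational(-1, 6), Add(Rational(1, 88), -32)) = Mul(Rational(-1, 6), Rational(-2815, 88)) = Rational(2815, 528))
Mul(Add(-49514, Function('p')(191, -13)), Add(46370, -34757)) = Mul(Add(-49514, Rational(2815, 528)), Add(46370, -34757)) = Mul(Rational(-26140577, 528), 11613) = Rational(-101190173567, 176)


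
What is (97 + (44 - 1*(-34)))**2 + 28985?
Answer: 59610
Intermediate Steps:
(97 + (44 - 1*(-34)))**2 + 28985 = (97 + (44 + 34))**2 + 28985 = (97 + 78)**2 + 28985 = 175**2 + 28985 = 30625 + 28985 = 59610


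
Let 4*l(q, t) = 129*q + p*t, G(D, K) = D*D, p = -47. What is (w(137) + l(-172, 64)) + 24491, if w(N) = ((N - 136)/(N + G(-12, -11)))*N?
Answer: 5112089/281 ≈ 18193.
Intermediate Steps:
G(D, K) = D²
l(q, t) = -47*t/4 + 129*q/4 (l(q, t) = (129*q - 47*t)/4 = (-47*t + 129*q)/4 = -47*t/4 + 129*q/4)
w(N) = N*(-136 + N)/(144 + N) (w(N) = ((N - 136)/(N + (-12)²))*N = ((-136 + N)/(N + 144))*N = ((-136 + N)/(144 + N))*N = N*(-136 + N)/(144 + N))
(w(137) + l(-172, 64)) + 24491 = (137*(-136 + 137)/(144 + 137) + (-47/4*64 + (129/4)*(-172))) + 24491 = (137*1/281 + (-752 - 5547)) + 24491 = (137*(1/281)*1 - 6299) + 24491 = (137/281 - 6299) + 24491 = -1769882/281 + 24491 = 5112089/281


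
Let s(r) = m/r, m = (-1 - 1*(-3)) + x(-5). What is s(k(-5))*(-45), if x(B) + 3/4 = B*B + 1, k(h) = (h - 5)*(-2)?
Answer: -981/16 ≈ -61.313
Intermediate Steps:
k(h) = 10 - 2*h (k(h) = (-5 + h)*(-2) = 10 - 2*h)
x(B) = ¼ + B² (x(B) = -¾ + (B*B + 1) = -¾ + (B² + 1) = -¾ + (1 + B²) = ¼ + B²)
m = 109/4 (m = (-1 - 1*(-3)) + (¼ + (-5)²) = (-1 + 3) + (¼ + 25) = 2 + 101/4 = 109/4 ≈ 27.250)
s(r) = 109/(4*r)
s(k(-5))*(-45) = (109/(4*(10 - 2*(-5))))*(-45) = (109/(4*(10 + 10)))*(-45) = ((109/4)/20)*(-45) = ((109/4)*(1/20))*(-45) = (109/80)*(-45) = -981/16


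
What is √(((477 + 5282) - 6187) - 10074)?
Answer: I*√10502 ≈ 102.48*I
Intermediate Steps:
√(((477 + 5282) - 6187) - 10074) = √((5759 - 6187) - 10074) = √(-428 - 10074) = √(-10502) = I*√10502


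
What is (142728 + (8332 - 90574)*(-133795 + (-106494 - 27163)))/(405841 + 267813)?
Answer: 10997965056/336827 ≈ 32652.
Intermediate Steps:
(142728 + (8332 - 90574)*(-133795 + (-106494 - 27163)))/(405841 + 267813) = (142728 - 82242*(-133795 - 133657))/673654 = (142728 - 82242*(-267452))*(1/673654) = (142728 + 21995787384)*(1/673654) = 21995930112*(1/673654) = 10997965056/336827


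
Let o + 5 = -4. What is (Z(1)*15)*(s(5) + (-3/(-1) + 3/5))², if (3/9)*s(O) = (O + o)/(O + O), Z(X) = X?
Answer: 432/5 ≈ 86.400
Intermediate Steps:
o = -9 (o = -5 - 4 = -9)
s(O) = 3*(-9 + O)/(2*O) (s(O) = 3*((O - 9)/(O + O)) = 3*((-9 + O)/((2*O))) = 3*((-9 + O)*(1/(2*O))) = 3*((-9 + O)/(2*O)) = 3*(-9 + O)/(2*O))
(Z(1)*15)*(s(5) + (-3/(-1) + 3/5))² = (1*15)*((3/2)*(-9 + 5)/5 + (-3/(-1) + 3/5))² = 15*((3/2)*(⅕)*(-4) + (-3*(-1) + 3*(⅕)))² = 15*(-6/5 + (3 + ⅗))² = 15*(-6/5 + 18/5)² = 15*(12/5)² = 15*(144/25) = 432/5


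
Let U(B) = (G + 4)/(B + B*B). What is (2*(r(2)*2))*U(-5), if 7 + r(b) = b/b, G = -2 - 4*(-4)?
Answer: -108/5 ≈ -21.600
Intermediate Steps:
G = 14 (G = -2 + 16 = 14)
U(B) = 18/(B + B**2) (U(B) = (14 + 4)/(B + B*B) = 18/(B + B**2))
r(b) = -6 (r(b) = -7 + b/b = -7 + 1 = -6)
(2*(r(2)*2))*U(-5) = (2*(-6*2))*(18/(-5*(1 - 5))) = (2*(-12))*(18*(-1/5)/(-4)) = -432*(-1)*(-1)/(5*4) = -24*9/10 = -108/5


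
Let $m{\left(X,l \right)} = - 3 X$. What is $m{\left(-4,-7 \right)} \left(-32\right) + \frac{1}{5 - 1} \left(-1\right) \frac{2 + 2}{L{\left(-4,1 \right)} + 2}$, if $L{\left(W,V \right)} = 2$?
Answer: $- \frac{1537}{4} \approx -384.25$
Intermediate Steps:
$m{\left(-4,-7 \right)} \left(-32\right) + \frac{1}{5 - 1} \left(-1\right) \frac{2 + 2}{L{\left(-4,1 \right)} + 2} = \left(-3\right) \left(-4\right) \left(-32\right) + \frac{1}{5 - 1} \left(-1\right) \frac{2 + 2}{2 + 2} = 12 \left(-32\right) + \frac{1}{4} \left(-1\right) \frac{4}{4} = -384 + \frac{1}{4} \left(-1\right) 4 \cdot \frac{1}{4} = -384 - \frac{1}{4} = - \frac{1537}{4}$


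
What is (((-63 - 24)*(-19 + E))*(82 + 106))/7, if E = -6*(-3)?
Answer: 16356/7 ≈ 2336.6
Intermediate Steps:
E = 18
(((-63 - 24)*(-19 + E))*(82 + 106))/7 = (((-63 - 24)*(-19 + 18))*(82 + 106))/7 = (-87*(-1)*188)*(⅐) = (87*188)*(⅐) = 16356*(⅐) = 16356/7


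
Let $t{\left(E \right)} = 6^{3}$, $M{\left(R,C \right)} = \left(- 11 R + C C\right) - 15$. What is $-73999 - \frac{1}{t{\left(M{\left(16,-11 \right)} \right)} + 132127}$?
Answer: $- \frac{9793249658}{132343} \approx -73999.0$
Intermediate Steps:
$M{\left(R,C \right)} = -15 + C^{2} - 11 R$ ($M{\left(R,C \right)} = \left(- 11 R + C^{2}\right) - 15 = \left(C^{2} - 11 R\right) - 15 = -15 + C^{2} - 11 R$)
$t{\left(E \right)} = 216$
$-73999 - \frac{1}{t{\left(M{\left(16,-11 \right)} \right)} + 132127} = -73999 - \frac{1}{216 + 132127} = -73999 - \frac{1}{132343} = - \frac{9793249658}{132343}$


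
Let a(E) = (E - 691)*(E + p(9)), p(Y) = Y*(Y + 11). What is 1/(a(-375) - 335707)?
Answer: -1/127837 ≈ -7.8225e-6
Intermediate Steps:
p(Y) = Y*(11 + Y)
a(E) = (-691 + E)*(180 + E) (a(E) = (E - 691)*(E + 9*(11 + 9)) = (-691 + E)*(E + 9*20) = (-691 + E)*(E + 180) = (-691 + E)*(180 + E))
1/(a(-375) - 335707) = 1/((-124380 + (-375)² - 511*(-375)) - 335707) = 1/((-124380 + 140625 + 191625) - 335707) = 1/(207870 - 335707) = 1/(-127837) = -1/127837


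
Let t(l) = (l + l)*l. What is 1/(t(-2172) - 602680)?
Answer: 1/8832488 ≈ 1.1322e-7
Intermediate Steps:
t(l) = 2*l² (t(l) = (2*l)*l = 2*l²)
1/(t(-2172) - 602680) = 1/(2*(-2172)² - 602680) = 1/(2*4717584 - 602680) = 1/(9435168 - 602680) = 1/8832488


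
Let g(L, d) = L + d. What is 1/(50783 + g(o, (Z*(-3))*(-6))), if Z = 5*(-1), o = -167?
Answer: 1/50526 ≈ 1.9792e-5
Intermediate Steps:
Z = -5
1/(50783 + g(o, (Z*(-3))*(-6))) = 1/(50783 + (-167 - 5*(-3)*(-6))) = 1/(50783 + (-167 + 15*(-6))) = 1/(50783 + (-167 - 90)) = 1/(50783 - 257) = 1/50526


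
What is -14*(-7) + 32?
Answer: 130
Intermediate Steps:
-14*(-7) + 32 = 98 + 32 = 130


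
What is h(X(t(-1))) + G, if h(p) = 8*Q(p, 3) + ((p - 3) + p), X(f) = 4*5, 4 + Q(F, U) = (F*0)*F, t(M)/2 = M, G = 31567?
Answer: 31572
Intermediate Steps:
t(M) = 2*M
Q(F, U) = -4 (Q(F, U) = -4 + (F*0)*F = -4 + 0*F = -4 + 0 = -4)
X(f) = 20
h(p) = -35 + 2*p (h(p) = 8*(-4) + ((p - 3) + p) = -32 + ((-3 + p) + p) = -32 + (-3 + 2*p) = -35 + 2*p)
h(X(t(-1))) + G = (-35 + 2*20) + 31567 = (-35 + 40) + 31567 = 5 + 31567 = 31572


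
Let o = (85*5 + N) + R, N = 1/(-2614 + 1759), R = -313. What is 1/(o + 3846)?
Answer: 855/3384089 ≈ 0.00025265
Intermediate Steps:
N = -1/855 (N = 1/(-855) = -1/855 ≈ -0.0011696)
o = 95759/855 (o = (85*5 - 1/855) - 313 = (425 - 1/855) - 313 = 363374/855 - 313 = 95759/855 ≈ 112.00)
1/(o + 3846) = 1/(95759/855 + 3846) = 1/(3384089/855) = 855/3384089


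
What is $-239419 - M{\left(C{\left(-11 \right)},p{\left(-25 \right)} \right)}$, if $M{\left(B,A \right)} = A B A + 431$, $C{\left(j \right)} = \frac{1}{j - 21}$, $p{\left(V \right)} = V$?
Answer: $- \frac{7674575}{32} \approx -2.3983 \cdot 10^{5}$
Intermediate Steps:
$C{\left(j \right)} = \frac{1}{-21 + j}$
$M{\left(B,A \right)} = 431 + B A^{2}$ ($M{\left(B,A \right)} = B A^{2} + 431 = 431 + B A^{2}$)
$-239419 - M{\left(C{\left(-11 \right)},p{\left(-25 \right)} \right)} = -239419 - \left(431 + \frac{\left(-25\right)^{2}}{-21 - 11}\right) = -239419 - \left(431 + \frac{1}{-32} \cdot 625\right) = -239419 - \left(431 - \frac{625}{32}\right) = -239419 - \frac{13167}{32} = - \frac{7674575}{32}$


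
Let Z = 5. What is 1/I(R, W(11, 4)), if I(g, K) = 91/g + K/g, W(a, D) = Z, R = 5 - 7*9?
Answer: -29/48 ≈ -0.60417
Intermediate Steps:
R = -58 (R = 5 - 63 = -58)
W(a, D) = 5
1/I(R, W(11, 4)) = 1/((91 + 5)/(-58)) = 1/(-1/58*96) = 1/(-48/29) = -29/48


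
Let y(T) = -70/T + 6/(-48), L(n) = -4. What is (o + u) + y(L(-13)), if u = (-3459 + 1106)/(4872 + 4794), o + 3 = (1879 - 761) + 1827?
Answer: 114411863/38664 ≈ 2959.1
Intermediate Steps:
o = 2942 (o = -3 + ((1879 - 761) + 1827) = -3 + (1118 + 1827) = -3 + 2945 = 2942)
u = -2353/9666 ≈ -0.24343
y(T) = -⅛ - 70/T (y(T) = -70/T + 6*(-1/48) = -70/T - ⅛ = -⅛ - 70/T)
(o + u) + y(L(-13)) = (2942 - 2353/9666) + (⅛)*(-560 - 1*(-4))/(-4) = 28435019/9666 + (⅛)*(-¼)*(-560 + 4) = 28435019/9666 + (⅛)*(-¼)*(-556) = 28435019/9666 + 139/8 = 114411863/38664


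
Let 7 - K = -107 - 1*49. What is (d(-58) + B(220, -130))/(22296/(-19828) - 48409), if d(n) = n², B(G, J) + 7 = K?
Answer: -17448640/239968987 ≈ -0.072712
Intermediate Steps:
K = 163 (K = 7 - (-107 - 1*49) = 7 - (-107 - 49) = 7 - 1*(-156) = 7 + 156 = 163)
B(G, J) = 156 (B(G, J) = -7 + 163 = 156)
(d(-58) + B(220, -130))/(22296/(-19828) - 48409) = ((-58)² + 156)/(22296/(-19828) - 48409) = (3364 + 156)/(22296*(-1/19828) - 48409) = 3520/(-5574/4957 - 48409) = 3520/(-239968987/4957) = 3520*(-4957/239968987) = -17448640/239968987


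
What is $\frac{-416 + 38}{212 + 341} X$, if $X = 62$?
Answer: $- \frac{3348}{79} \approx -42.38$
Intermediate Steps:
$\frac{-416 + 38}{212 + 341} X = \frac{-416 + 38}{212 + 341} \cdot 62 = - \frac{378}{553} \cdot 62 = \left(-378\right) \frac{1}{553} \cdot 62 = \left(- \frac{54}{79}\right) 62 = - \frac{3348}{79}$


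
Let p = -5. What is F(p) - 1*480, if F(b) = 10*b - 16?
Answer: -546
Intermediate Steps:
F(b) = -16 + 10*b
F(p) - 1*480 = (-16 + 10*(-5)) - 1*480 = (-16 - 50) - 480 = -66 - 480 = -546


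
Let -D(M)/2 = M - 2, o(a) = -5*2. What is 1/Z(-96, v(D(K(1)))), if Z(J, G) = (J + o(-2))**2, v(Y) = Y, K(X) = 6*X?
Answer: 1/11236 ≈ 8.9000e-5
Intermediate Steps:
o(a) = -10
D(M) = 4 - 2*M (D(M) = -2*(M - 2) = -2*(-2 + M) = 4 - 2*M)
Z(J, G) = (-10 + J)**2 (Z(J, G) = (J - 10)**2 = (-10 + J)**2)
1/Z(-96, v(D(K(1)))) = 1/((-10 - 96)**2) = 1/((-106)**2) = 1/11236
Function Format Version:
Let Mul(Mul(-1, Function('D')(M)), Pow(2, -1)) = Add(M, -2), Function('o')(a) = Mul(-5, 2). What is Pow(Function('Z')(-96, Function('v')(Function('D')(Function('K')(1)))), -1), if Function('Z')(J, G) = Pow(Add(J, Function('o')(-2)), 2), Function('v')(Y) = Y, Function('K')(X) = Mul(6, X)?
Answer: Rational(1, 11236) ≈ 8.9000e-5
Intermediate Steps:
Function('o')(a) = -10
Function('D')(M) = Add(4, Mul(-2, M)) (Function('D')(M) = Mul(-2, Add(M, -2)) = Mul(-2, Add(-2, M)) = Add(4, Mul(-2, M)))
Function('Z')(J, G) = Pow(Add(-10, J), 2) (Function('Z')(J, G) = Pow(Add(J, -10), 2) = Pow(Add(-10, J), 2))
Pow(Function('Z')(-96, Function('v')(Function('D')(Function('K')(1)))), -1) = Pow(Pow(Add(-10, -96), 2), -1) = Pow(Pow(-106, 2), -1) = Pow(11236, -1) = Rational(1, 11236)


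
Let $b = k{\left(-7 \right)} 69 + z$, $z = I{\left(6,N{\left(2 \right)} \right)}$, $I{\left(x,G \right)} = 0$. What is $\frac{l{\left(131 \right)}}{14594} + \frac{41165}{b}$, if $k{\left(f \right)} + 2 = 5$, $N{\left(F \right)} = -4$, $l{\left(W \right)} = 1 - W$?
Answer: $\frac{300367550}{1510479} \approx 198.86$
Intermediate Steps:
$k{\left(f \right)} = 3$ ($k{\left(f \right)} = -2 + 5 = 3$)
$z = 0$
$b = 207$ ($b = 3 \cdot 69 + 0 = 207 + 0 = 207$)
$\frac{l{\left(131 \right)}}{14594} + \frac{41165}{b} = \frac{1 - 131}{14594} + \frac{41165}{207} = \left(1 - 131\right) \frac{1}{14594} + 41165 \cdot \frac{1}{207} = \left(-130\right) \frac{1}{14594} + \frac{41165}{207} = - \frac{65}{7297} + \frac{41165}{207} = \frac{300367550}{1510479}$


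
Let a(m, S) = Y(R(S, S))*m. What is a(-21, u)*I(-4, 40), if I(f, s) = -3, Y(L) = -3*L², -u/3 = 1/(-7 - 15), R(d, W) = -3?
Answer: -1701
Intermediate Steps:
u = 3/22 (u = -3/(-7 - 15) = -3/(-22) = -3*(-1/22) = 3/22 ≈ 0.13636)
a(m, S) = -27*m (a(m, S) = (-3*(-3)²)*m = (-3*9)*m = -27*m)
a(-21, u)*I(-4, 40) = -27*(-21)*(-3) = 567*(-3) = -1701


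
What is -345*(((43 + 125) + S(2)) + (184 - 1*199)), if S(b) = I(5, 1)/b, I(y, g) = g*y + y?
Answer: -54510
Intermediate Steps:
I(y, g) = y + g*y
S(b) = 10/b (S(b) = (5*(1 + 1))/b = (5*2)/b = 10/b)
-345*(((43 + 125) + S(2)) + (184 - 1*199)) = -345*(((43 + 125) + 10/2) + (184 - 1*199)) = -345*((168 + 10*(1/2)) + (184 - 199)) = -345*((168 + 5) - 15) = -345*(173 - 15) = -345*158 = -54510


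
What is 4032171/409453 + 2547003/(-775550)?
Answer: 189479290881/28868297650 ≈ 6.5636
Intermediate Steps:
4032171/409453 + 2547003/(-775550) = 4032171*(1/409453) + 2547003*(-1/775550) = 366561/37223 - 2547003/775550 = 189479290881/28868297650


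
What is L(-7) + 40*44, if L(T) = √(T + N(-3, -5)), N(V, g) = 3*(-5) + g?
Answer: 1760 + 3*I*√3 ≈ 1760.0 + 5.1962*I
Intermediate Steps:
N(V, g) = -15 + g
L(T) = √(-20 + T) (L(T) = √(T + (-15 - 5)) = √(T - 20) = √(-20 + T))
L(-7) + 40*44 = √(-20 - 7) + 40*44 = √(-27) + 1760 = 3*I*√3 + 1760 = 1760 + 3*I*√3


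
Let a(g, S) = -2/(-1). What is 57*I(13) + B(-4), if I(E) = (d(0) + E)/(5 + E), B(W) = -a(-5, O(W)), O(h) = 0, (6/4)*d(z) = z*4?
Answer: 235/6 ≈ 39.167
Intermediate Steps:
d(z) = 8*z/3 (d(z) = 2*(z*4)/3 = 2*(4*z)/3 = 8*z/3)
a(g, S) = 2 (a(g, S) = -2*(-1) = 2)
B(W) = -2 (B(W) = -1*2 = -2)
I(E) = E/(5 + E) (I(E) = ((8/3)*0 + E)/(5 + E) = (0 + E)/(5 + E) = E/(5 + E))
57*I(13) + B(-4) = 57*(13/(5 + 13)) - 2 = 57*(13/18) - 2 = 247/6 - 2 = 235/6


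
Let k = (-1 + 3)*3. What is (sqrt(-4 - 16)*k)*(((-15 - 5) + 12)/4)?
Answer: -24*I*sqrt(5) ≈ -53.666*I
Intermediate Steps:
k = 6 (k = 2*3 = 6)
(sqrt(-4 - 16)*k)*(((-15 - 5) + 12)/4) = (sqrt(-4 - 16)*6)*(((-15 - 5) + 12)/4) = (sqrt(-20)*6)*((-20 + 12)*(1/4)) = ((2*I*sqrt(5))*6)*(-8*1/4) = (12*I*sqrt(5))*(-2) = -24*I*sqrt(5)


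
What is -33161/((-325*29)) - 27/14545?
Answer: 96414454/27417325 ≈ 3.5166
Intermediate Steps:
-33161/((-325*29)) - 27/14545 = -33161/(-9425) - 27*1/14545 = -33161*(-1/9425) - 27/14545 = 33161/9425 - 27/14545 = 96414454/27417325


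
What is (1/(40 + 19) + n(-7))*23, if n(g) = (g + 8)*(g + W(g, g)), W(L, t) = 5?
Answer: -2691/59 ≈ -45.610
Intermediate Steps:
n(g) = (5 + g)*(8 + g) (n(g) = (g + 8)*(g + 5) = (8 + g)*(5 + g) = (5 + g)*(8 + g))
(1/(40 + 19) + n(-7))*23 = (1/(40 + 19) + (40 + (-7)² + 13*(-7)))*23 = (1/59 + (40 + 49 - 91))*23 = (1/59 - 2)*23 = -117/59*23 = -2691/59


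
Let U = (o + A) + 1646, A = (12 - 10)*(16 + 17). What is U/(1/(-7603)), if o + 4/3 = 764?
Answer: -56444672/3 ≈ -1.8815e+7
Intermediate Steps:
o = 2288/3 (o = -4/3 + 764 = 2288/3 ≈ 762.67)
A = 66 (A = 2*33 = 66)
U = 7424/3 (U = (2288/3 + 66) + 1646 = 2486/3 + 1646 = 7424/3 ≈ 2474.7)
U/(1/(-7603)) = 7424/(3*(1/(-7603))) = 7424/(3*(-1/7603)) = (7424/3)*(-7603) = -56444672/3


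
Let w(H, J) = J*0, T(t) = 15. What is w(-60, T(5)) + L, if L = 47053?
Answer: 47053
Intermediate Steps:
w(H, J) = 0
w(-60, T(5)) + L = 0 + 47053 = 47053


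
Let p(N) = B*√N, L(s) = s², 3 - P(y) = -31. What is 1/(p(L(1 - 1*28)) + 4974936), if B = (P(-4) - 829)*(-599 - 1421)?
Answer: 1/48334236 ≈ 2.0689e-8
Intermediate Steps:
P(y) = 34 (P(y) = 3 - 1*(-31) = 3 + 31 = 34)
B = 1605900 (B = (34 - 829)*(-599 - 1421) = -795*(-2020) = 1605900)
p(N) = 1605900*√N
1/(p(L(1 - 1*28)) + 4974936) = 1/(1605900*√((1 - 1*28)²) + 4974936) = 1/(1605900*√((1 - 28)²) + 4974936) = 1/(1605900*√((-27)²) + 4974936) = 1/(1605900*√729 + 4974936) = 1/(1605900*27 + 4974936) = 1/(43359300 + 4974936) = 1/48334236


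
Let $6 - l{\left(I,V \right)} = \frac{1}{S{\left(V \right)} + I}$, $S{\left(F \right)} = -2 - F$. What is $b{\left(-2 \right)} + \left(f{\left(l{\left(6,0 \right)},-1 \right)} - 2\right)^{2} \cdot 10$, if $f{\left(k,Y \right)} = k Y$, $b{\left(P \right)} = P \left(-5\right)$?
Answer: $\frac{4885}{8} \approx 610.63$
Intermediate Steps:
$l{\left(I,V \right)} = 6 - \frac{1}{-2 + I - V}$ ($l{\left(I,V \right)} = 6 - \frac{1}{\left(-2 - V\right) + I} = 6 - \frac{1}{-2 + I - V}$)
$b{\left(P \right)} = - 5 P$
$f{\left(k,Y \right)} = Y k$
$b{\left(-2 \right)} + \left(f{\left(l{\left(6,0 \right)},-1 \right)} - 2\right)^{2} \cdot 10 = \left(-5\right) \left(-2\right) + \left(- \frac{13 - 36 + 6 \cdot 0}{2 + 0 - 6} - 2\right)^{2} \cdot 10 = 10 + \left(- \frac{13 - 36 + 0}{2 + 0 - 6} - 2\right)^{2} \cdot 10 = 10 + \left(- \frac{-23}{-4} - 2\right)^{2} \cdot 10 = 10 + \left(- \frac{\left(-1\right) \left(-23\right)}{4} - 2\right)^{2} \cdot 10 = 10 + \left(\left(-1\right) \frac{23}{4} - 2\right)^{2} \cdot 10 = 10 + \left(- \frac{23}{4} - 2\right)^{2} \cdot 10 = 10 + \left(- \frac{31}{4}\right)^{2} \cdot 10 = 10 + \frac{961}{16} \cdot 10 = 10 + \frac{4805}{8} = \frac{4885}{8}$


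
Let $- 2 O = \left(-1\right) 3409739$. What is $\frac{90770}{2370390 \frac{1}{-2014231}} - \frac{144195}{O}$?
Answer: $- \frac{62340922474727803}{808241122821} \approx -77132.0$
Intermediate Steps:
$O = \frac{3409739}{2}$ ($O = - \frac{\left(-1\right) 3409739}{2} = \left(- \frac{1}{2}\right) \left(-3409739\right) = \frac{3409739}{2} \approx 1.7049 \cdot 10^{6}$)
$\frac{90770}{2370390 \frac{1}{-2014231}} - \frac{144195}{O} = \frac{90770}{2370390 \frac{1}{-2014231}} - \frac{144195}{\frac{3409739}{2}} = \frac{90770}{2370390 \left(- \frac{1}{2014231}\right)} - \frac{288390}{3409739} = \frac{90770}{- \frac{2370390}{2014231}} - \frac{288390}{3409739} = 90770 \left(- \frac{2014231}{2370390}\right) - \frac{288390}{3409739} = - \frac{18283174787}{237039} - \frac{288390}{3409739} = - \frac{62340922474727803}{808241122821}$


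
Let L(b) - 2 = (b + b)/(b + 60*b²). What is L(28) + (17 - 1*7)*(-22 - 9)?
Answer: -517746/1681 ≈ -308.00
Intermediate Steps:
L(b) = 2 + 2*b/(b + 60*b²) (L(b) = 2 + (b + b)/(b + 60*b²) = 2 + (2*b)/(b + 60*b²) = 2 + 2*b/(b + 60*b²))
L(28) + (17 - 1*7)*(-22 - 9) = 4*(1 + 30*28)/(1 + 60*28) + (17 - 1*7)*(-22 - 9) = 4*(1 + 840)/(1 + 1680) + (17 - 7)*(-31) = 4*841/1681 + 10*(-31) = 4*(1/1681)*841 - 310 = 3364/1681 - 310 = -517746/1681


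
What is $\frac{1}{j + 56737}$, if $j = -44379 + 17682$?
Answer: $\frac{1}{30040} \approx 3.3289 \cdot 10^{-5}$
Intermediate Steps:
$j = -26697$
$\frac{1}{j + 56737} = \frac{1}{-26697 + 56737} = \frac{1}{30040}$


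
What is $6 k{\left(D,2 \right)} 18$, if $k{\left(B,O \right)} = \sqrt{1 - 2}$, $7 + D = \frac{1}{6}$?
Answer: $108 i \approx 108.0 i$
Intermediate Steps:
$D = - \frac{41}{6}$ ($D = -7 + \frac{1}{6} = - \frac{41}{6} \approx -6.8333$)
$k{\left(B,O \right)} = i$ ($k{\left(B,O \right)} = \sqrt{-1} = i$)
$6 k{\left(D,2 \right)} 18 = 6 i 18 = 108 i$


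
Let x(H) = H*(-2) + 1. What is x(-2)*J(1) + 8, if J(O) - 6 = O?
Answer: 43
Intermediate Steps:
J(O) = 6 + O
x(H) = 1 - 2*H (x(H) = -2*H + 1 = 1 - 2*H)
x(-2)*J(1) + 8 = (1 - 2*(-2))*(6 + 1) + 8 = (1 + 4)*7 + 8 = 5*7 + 8 = 35 + 8 = 43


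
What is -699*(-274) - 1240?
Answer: 190286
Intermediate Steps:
-699*(-274) - 1240 = 191526 - 1240 = 190286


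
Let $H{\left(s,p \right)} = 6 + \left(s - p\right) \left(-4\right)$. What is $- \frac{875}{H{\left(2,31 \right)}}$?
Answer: $- \frac{875}{122} \approx -7.1721$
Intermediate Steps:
$H{\left(s,p \right)} = 6 - 4 s + 4 p$ ($H{\left(s,p \right)} = 6 + \left(- 4 s + 4 p\right) = 6 - 4 s + 4 p$)
$- \frac{875}{H{\left(2,31 \right)}} = - \frac{875}{6 - 8 + 4 \cdot 31} = - \frac{875}{6 - 8 + 124} = - \frac{875}{122}$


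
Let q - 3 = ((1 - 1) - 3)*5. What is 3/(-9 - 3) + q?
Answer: -49/4 ≈ -12.250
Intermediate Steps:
q = -12 (q = 3 + ((1 - 1) - 3)*5 = 3 + (0 - 3)*5 = 3 - 3*5 = 3 - 15 = -12)
3/(-9 - 3) + q = 3/(-9 - 3) - 12 = 3/(-12) - 12 = -1/12*3 - 12 = -¼ - 12 = -49/4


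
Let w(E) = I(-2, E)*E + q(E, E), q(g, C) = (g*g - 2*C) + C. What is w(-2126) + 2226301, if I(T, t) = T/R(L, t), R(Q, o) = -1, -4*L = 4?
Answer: 6744051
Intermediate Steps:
L = -1 (L = -¼*4 = -1)
q(g, C) = g² - C (q(g, C) = (g² - 2*C) + C = g² - C)
I(T, t) = -T (I(T, t) = T/(-1) = T*(-1) = -T)
w(E) = E + E² (w(E) = (-1*(-2))*E + (E² - E) = 2*E + (E² - E) = E + E²)
w(-2126) + 2226301 = -2126*(1 - 2126) + 2226301 = -2126*(-2125) + 2226301 = 4517750 + 2226301 = 6744051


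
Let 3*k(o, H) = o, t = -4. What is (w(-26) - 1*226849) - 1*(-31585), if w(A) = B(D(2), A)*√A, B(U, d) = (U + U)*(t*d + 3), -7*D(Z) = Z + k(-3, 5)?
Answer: -195264 - 214*I*√26/7 ≈ -1.9526e+5 - 155.88*I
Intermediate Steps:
k(o, H) = o/3
D(Z) = ⅐ - Z/7 (D(Z) = -(Z + (⅓)*(-3))/7 = -(Z - 1)/7 = -(-1 + Z)/7 = ⅐ - Z/7)
B(U, d) = 2*U*(3 - 4*d) (B(U, d) = (U + U)*(-4*d + 3) = (2*U)*(3 - 4*d) = 2*U*(3 - 4*d))
w(A) = √A*(-6/7 + 8*A/7) (w(A) = (2*(⅐ - ⅐*2)*(3 - 4*A))*√A = (2*(⅐ - 2/7)*(3 - 4*A))*√A = (2*(-⅐)*(3 - 4*A))*√A = (-6/7 + 8*A/7)*√A = √A*(-6/7 + 8*A/7))
(w(-26) - 1*226849) - 1*(-31585) = (2*√(-26)*(-3 + 4*(-26))/7 - 1*226849) - 1*(-31585) = (2*(I*√26)*(-3 - 104)/7 - 226849) + 31585 = ((2/7)*(I*√26)*(-107) - 226849) + 31585 = (-214*I*√26/7 - 226849) + 31585 = (-226849 - 214*I*√26/7) + 31585 = -195264 - 214*I*√26/7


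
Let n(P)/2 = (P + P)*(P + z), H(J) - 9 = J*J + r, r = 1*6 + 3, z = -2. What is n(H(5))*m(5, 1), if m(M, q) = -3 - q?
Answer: -28208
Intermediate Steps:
r = 9 (r = 6 + 3 = 9)
H(J) = 18 + J² (H(J) = 9 + (J*J + 9) = 9 + (J² + 9) = 9 + (9 + J²) = 18 + J²)
n(P) = 4*P*(-2 + P) (n(P) = 2*((P + P)*(P - 2)) = 2*((2*P)*(-2 + P)) = 2*(2*P*(-2 + P)) = 4*P*(-2 + P))
n(H(5))*m(5, 1) = (4*(18 + 5²)*(-2 + (18 + 5²)))*(-3 - 1*1) = (4*(18 + 25)*(-2 + (18 + 25)))*(-3 - 1) = (4*43*(-2 + 43))*(-4) = (4*43*41)*(-4) = 7052*(-4) = -28208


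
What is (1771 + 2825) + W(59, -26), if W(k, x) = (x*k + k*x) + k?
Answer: 1587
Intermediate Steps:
W(k, x) = k + 2*k*x (W(k, x) = (k*x + k*x) + k = 2*k*x + k = k + 2*k*x)
(1771 + 2825) + W(59, -26) = (1771 + 2825) + 59*(1 + 2*(-26)) = 4596 + 59*(1 - 52) = 4596 + 59*(-51) = 4596 - 3009 = 1587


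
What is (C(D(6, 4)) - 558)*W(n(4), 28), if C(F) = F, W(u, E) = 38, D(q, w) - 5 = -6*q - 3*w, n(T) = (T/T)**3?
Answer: -22838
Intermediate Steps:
n(T) = 1 (n(T) = 1**3 = 1)
D(q, w) = 5 - 6*q - 3*w (D(q, w) = 5 + (-6*q - 3*w) = 5 - 6*q - 3*w)
(C(D(6, 4)) - 558)*W(n(4), 28) = ((5 - 6*6 - 3*4) - 558)*38 = ((5 - 36 - 12) - 558)*38 = (-43 - 558)*38 = -601*38 = -22838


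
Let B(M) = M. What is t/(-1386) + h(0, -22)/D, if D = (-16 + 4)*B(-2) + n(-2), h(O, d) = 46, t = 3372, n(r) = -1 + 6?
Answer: -5672/6699 ≈ -0.84669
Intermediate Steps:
n(r) = 5
D = 29 (D = (-16 + 4)*(-2) + 5 = -12*(-2) + 5 = 24 + 5 = 29)
t/(-1386) + h(0, -22)/D = 3372/(-1386) + 46/29 = 3372*(-1/1386) + 46*(1/29) = -562/231 + 46/29 = -5672/6699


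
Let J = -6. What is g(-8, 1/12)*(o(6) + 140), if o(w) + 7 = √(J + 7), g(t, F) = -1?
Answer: -134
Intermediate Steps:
o(w) = -6 (o(w) = -7 + √(-6 + 7) = -7 + √1 = -7 + 1 = -6)
g(-8, 1/12)*(o(6) + 140) = -(-6 + 140) = -1*134 = -134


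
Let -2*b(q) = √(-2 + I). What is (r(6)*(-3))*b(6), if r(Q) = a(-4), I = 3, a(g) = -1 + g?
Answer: -15/2 ≈ -7.5000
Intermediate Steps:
r(Q) = -5 (r(Q) = -1 - 4 = -5)
b(q) = -½ (b(q) = -√(-2 + 3)/2 = -√1/2 = -½*1 = -½)
(r(6)*(-3))*b(6) = -5*(-3)*(-½) = 15*(-½) = -15/2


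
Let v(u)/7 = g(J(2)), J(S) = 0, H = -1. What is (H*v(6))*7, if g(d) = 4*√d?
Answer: 0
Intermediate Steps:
v(u) = 0 (v(u) = 7*(4*√0) = 7*(4*0) = 7*0 = 0)
(H*v(6))*7 = -1*0*7 = 0*7 = 0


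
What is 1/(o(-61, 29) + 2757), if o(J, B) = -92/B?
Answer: 29/79861 ≈ 0.00036313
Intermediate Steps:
1/(o(-61, 29) + 2757) = 1/(-92/29 + 2757) = 1/(79861/29) = 29/79861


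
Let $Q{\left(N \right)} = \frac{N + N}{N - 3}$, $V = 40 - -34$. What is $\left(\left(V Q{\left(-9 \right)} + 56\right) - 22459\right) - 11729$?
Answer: $-34021$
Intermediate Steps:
$V = 74$ ($V = 40 + 34 = 74$)
$Q{\left(N \right)} = \frac{2 N}{-3 + N}$
$\left(\left(V Q{\left(-9 \right)} + 56\right) - 22459\right) - 11729 = \left(\left(74 \cdot 2 \left(-9\right) \frac{1}{-3 - 9} + 56\right) - 22459\right) - 11729 = \left(\left(74 \cdot 2 \left(-9\right) \frac{1}{-12} + 56\right) - 22459\right) - 11729 = \left(\left(74 \cdot 2 \left(-9\right) \left(- \frac{1}{12}\right) + 56\right) - 22459\right) - 11729 = \left(\left(74 \cdot \frac{3}{2} + 56\right) - 22459\right) - 11729 = \left(\left(111 + 56\right) - 22459\right) - 11729 = \left(167 - 22459\right) - 11729 = -22292 - 11729 = -34021$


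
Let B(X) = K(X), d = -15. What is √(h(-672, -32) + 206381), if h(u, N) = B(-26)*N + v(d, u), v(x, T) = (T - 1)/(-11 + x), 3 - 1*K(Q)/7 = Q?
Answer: √135139758/26 ≈ 447.11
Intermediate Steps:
K(Q) = 21 - 7*Q
B(X) = 21 - 7*X
v(x, T) = (-1 + T)/(-11 + x)
h(u, N) = 1/26 + 203*N - u/26 (h(u, N) = (21 - 7*(-26))*N + (-1 + u)/(-11 - 15) = (21 + 182)*N + (-1 + u)/(-26) = 203*N - (-1 + u)/26 = 203*N + (1/26 - u/26) = 1/26 + 203*N - u/26)
√(h(-672, -32) + 206381) = √((1/26 + 203*(-32) - 1/26*(-672)) + 206381) = √((1/26 - 6496 + 336/13) + 206381) = √(-168223/26 + 206381) = √(5197683/26) = √135139758/26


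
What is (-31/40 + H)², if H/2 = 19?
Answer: 2217121/1600 ≈ 1385.7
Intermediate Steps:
H = 38 (H = 2*19 = 38)
(-31/40 + H)² = (-31/40 + 38)² = (1489/40)² = 2217121/1600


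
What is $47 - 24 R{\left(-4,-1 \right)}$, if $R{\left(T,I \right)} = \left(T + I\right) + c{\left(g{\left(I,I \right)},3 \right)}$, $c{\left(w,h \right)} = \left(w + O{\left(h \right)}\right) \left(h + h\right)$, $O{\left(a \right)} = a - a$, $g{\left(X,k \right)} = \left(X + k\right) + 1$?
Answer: $311$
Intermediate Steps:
$g{\left(X,k \right)} = 1 + X + k$
$O{\left(a \right)} = 0$
$c{\left(w,h \right)} = 2 h w$ ($c{\left(w,h \right)} = \left(w + 0\right) \left(h + h\right) = w 2 h = 2 h w$)
$R{\left(T,I \right)} = 6 + T + 13 I$ ($R{\left(T,I \right)} = \left(T + I\right) + 2 \cdot 3 \left(1 + I + I\right) = \left(I + T\right) + 2 \cdot 3 \left(1 + 2 I\right) = \left(I + T\right) + \left(6 + 12 I\right) = 6 + T + 13 I$)
$47 - 24 R{\left(-4,-1 \right)} = 47 - 24 \left(6 - 4 + 13 \left(-1\right)\right) = 47 - 24 \left(6 - 4 - 13\right) = 47 - -264 = 47 + 264 = 311$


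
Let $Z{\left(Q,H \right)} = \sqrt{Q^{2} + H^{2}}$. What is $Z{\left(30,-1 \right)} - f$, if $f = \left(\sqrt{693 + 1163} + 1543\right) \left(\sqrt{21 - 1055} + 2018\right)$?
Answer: $-3113774 + \sqrt{901} - 16144 \sqrt{29} - 1543 i \sqrt{1034} - 8 i \sqrt{29986} \approx -3.2007 \cdot 10^{6} - 51002.0 i$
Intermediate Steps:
$Z{\left(Q,H \right)} = \sqrt{H^{2} + Q^{2}}$
$f = \left(1543 + 8 \sqrt{29}\right) \left(2018 + i \sqrt{1034}\right)$ ($f = \left(\sqrt{1856} + 1543\right) \left(\sqrt{-1034} + 2018\right) = \left(8 \sqrt{29} + 1543\right) \left(i \sqrt{1034} + 2018\right) = \left(1543 + 8 \sqrt{29}\right) \left(2018 + i \sqrt{1034}\right) \approx 3.2007 \cdot 10^{6} + 51002.0 i$)
$Z{\left(30,-1 \right)} - f = \sqrt{\left(-1\right)^{2} + 30^{2}} - \left(3113774 + 16144 \sqrt{29} + 8 i \sqrt{29986} + 1543 i \sqrt{1034}\right) = \sqrt{1 + 900} - \left(3113774 + 16144 \sqrt{29} + 8 i \sqrt{29986} + 1543 i \sqrt{1034}\right) = \sqrt{901} - \left(3113774 + 16144 \sqrt{29} + 8 i \sqrt{29986} + 1543 i \sqrt{1034}\right) = -3113774 + \sqrt{901} - 16144 \sqrt{29} - 1543 i \sqrt{1034} - 8 i \sqrt{29986}$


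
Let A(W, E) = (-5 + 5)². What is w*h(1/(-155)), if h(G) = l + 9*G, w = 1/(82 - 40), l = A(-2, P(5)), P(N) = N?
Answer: -3/2170 ≈ -0.0013825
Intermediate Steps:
A(W, E) = 0 (A(W, E) = 0² = 0)
l = 0
w = 1/42 ≈ 0.023810
h(G) = 9*G (h(G) = 0 + 9*G = 9*G)
w*h(1/(-155)) = (9/(-155))/42 = (9*(-1/155))/42 = (1/42)*(-9/155) = -3/2170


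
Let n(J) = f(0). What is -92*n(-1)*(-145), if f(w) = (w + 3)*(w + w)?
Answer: 0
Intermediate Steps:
f(w) = 2*w*(3 + w) (f(w) = (3 + w)*(2*w) = 2*w*(3 + w))
n(J) = 0 (n(J) = 2*0*(3 + 0) = 2*0*3 = 0)
-92*n(-1)*(-145) = -92*0*(-145) = 0*(-145) = 0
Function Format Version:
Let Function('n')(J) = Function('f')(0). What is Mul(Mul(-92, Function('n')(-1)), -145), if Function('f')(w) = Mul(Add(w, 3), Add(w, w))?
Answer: 0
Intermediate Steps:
Function('f')(w) = Mul(2, w, Add(3, w)) (Function('f')(w) = Mul(Add(3, w), Mul(2, w)) = Mul(2, w, Add(3, w)))
Function('n')(J) = 0 (Function('n')(J) = Mul(2, 0, Add(3, 0)) = Mul(2, 0, 3) = 0)
Mul(Mul(-92, Function('n')(-1)), -145) = Mul(Mul(-92, 0), -145) = Mul(0, -145) = 0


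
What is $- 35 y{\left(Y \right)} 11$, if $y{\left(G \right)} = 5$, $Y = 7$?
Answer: $-1925$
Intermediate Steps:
$- 35 y{\left(Y \right)} 11 = \left(-35\right) 5 \cdot 11 = \left(-175\right) 11 = -1925$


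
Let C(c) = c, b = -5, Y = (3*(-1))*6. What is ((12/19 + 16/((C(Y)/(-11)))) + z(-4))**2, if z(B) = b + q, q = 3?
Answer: 2067844/29241 ≈ 70.717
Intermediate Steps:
Y = -18 (Y = -3*6 = -18)
z(B) = -2 (z(B) = -5 + 3 = -2)
((12/19 + 16/((C(Y)/(-11)))) + z(-4))**2 = ((12/19 + 16/((-18/(-11)))) - 2)**2 = ((12*(1/19) + 16/((-18*(-1/11)))) - 2)**2 = ((12/19 + 16/(18/11)) - 2)**2 = ((12/19 + 16*(11/18)) - 2)**2 = ((12/19 + 88/9) - 2)**2 = (1780/171 - 2)**2 = (1438/171)**2 = 2067844/29241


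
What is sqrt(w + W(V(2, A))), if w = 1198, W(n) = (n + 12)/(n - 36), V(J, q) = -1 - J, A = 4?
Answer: sqrt(202423)/13 ≈ 34.609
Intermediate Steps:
W(n) = (12 + n)/(-36 + n)
sqrt(w + W(V(2, A))) = sqrt(1198 + (12 + (-1 - 1*2))/(-36 + (-1 - 1*2))) = sqrt(1198 + (12 + (-1 - 2))/(-36 + (-1 - 2))) = sqrt(1198 + (12 - 3)/(-36 - 3)) = sqrt(1198 + 9/(-39)) = sqrt(1198 - 1/39*9) = sqrt(1198 - 3/13) = sqrt(15571/13) = sqrt(202423)/13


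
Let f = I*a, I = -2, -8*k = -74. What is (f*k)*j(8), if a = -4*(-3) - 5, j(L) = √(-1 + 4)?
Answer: -259*√3/2 ≈ -224.30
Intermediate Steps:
k = 37/4 (k = -⅛*(-74) = 37/4 ≈ 9.2500)
j(L) = √3
a = 7 (a = 12 - 5 = 7)
f = -14 (f = -2*7 = -14)
(f*k)*j(8) = (-14*37/4)*√3 = -259*√3/2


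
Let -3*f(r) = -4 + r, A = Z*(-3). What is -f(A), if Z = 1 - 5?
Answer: 8/3 ≈ 2.6667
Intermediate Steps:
Z = -4
A = 12 (A = -4*(-3) = 12)
f(r) = 4/3 - r/3 (f(r) = -(-4 + r)/3 = 4/3 - r/3)
-f(A) = -(4/3 - 1/3*12) = -(4/3 - 4) = -1*(-8/3) = 8/3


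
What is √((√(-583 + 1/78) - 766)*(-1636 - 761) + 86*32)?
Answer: √(1243065304 - 20774*I*√3546894)/26 ≈ 1356.2 - 21.337*I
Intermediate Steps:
√((√(-583 + 1/78) - 766)*(-1636 - 761) + 86*32) = √((√(-583 + 1/78) - 766)*(-2397) + 2752) = √((√(-45473/78) - 766)*(-2397) + 2752) = √((I*√3546894/78 - 766)*(-2397) + 2752) = √((-766 + I*√3546894/78)*(-2397) + 2752) = √((1836102 - 799*I*√3546894/26) + 2752) = √(1838854 - 799*I*√3546894/26)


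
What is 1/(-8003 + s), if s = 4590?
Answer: -1/3413 ≈ -0.00029300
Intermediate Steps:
1/(-8003 + s) = 1/(-8003 + 4590) = 1/(-3413) = -1/3413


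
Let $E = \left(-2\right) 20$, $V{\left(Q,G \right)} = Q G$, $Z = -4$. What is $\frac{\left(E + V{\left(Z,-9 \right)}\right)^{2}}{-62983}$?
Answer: $- \frac{16}{62983} \approx -0.00025404$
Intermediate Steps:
$V{\left(Q,G \right)} = G Q$
$E = -40$
$\frac{\left(E + V{\left(Z,-9 \right)}\right)^{2}}{-62983} = \frac{\left(-40 - -36\right)^{2}}{-62983} = \left(-40 + 36\right)^{2} \left(- \frac{1}{62983}\right) = \left(-4\right)^{2} \left(- \frac{1}{62983}\right) = 16 \left(- \frac{1}{62983}\right) = - \frac{16}{62983}$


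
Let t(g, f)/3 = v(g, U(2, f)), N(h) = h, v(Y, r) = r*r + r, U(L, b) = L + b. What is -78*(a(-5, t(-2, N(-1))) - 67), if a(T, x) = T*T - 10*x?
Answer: 7956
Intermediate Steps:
v(Y, r) = r + r² (v(Y, r) = r² + r = r + r²)
t(g, f) = 3*(2 + f)*(3 + f) (t(g, f) = 3*((2 + f)*(1 + (2 + f))) = 3*((2 + f)*(3 + f)) = 3*(2 + f)*(3 + f))
a(T, x) = T² - 10*x
-78*(a(-5, t(-2, N(-1))) - 67) = -78*(((-5)² - 30*(2 - 1)*(3 - 1)) - 67) = -78*((25 - 30*2) - 67) = -78*((25 - 10*6) - 67) = -78*((25 - 60) - 67) = -78*(-35 - 67) = -78*(-102) = 7956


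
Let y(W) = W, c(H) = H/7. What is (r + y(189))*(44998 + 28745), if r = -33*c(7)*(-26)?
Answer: 77208921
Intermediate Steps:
c(H) = H/7 (c(H) = H*(⅐) = H/7)
r = 858 (r = -33*7/7*(-26) = -33*1*(-26) = -33*(-26) = 858)
(r + y(189))*(44998 + 28745) = (858 + 189)*(44998 + 28745) = 1047*73743 = 77208921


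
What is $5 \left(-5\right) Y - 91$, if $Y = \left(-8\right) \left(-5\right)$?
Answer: $-1091$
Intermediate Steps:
$Y = 40$
$5 \left(-5\right) Y - 91 = 5 \left(-5\right) 40 - 91 = \left(-25\right) 40 - 91 = -1000 - 91 = -1091$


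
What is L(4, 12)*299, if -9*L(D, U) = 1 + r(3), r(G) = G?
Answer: -1196/9 ≈ -132.89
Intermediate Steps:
L(D, U) = -4/9 (L(D, U) = -(1 + 3)/9 = -⅑*4 = -4/9)
L(4, 12)*299 = -4/9*299 = -1196/9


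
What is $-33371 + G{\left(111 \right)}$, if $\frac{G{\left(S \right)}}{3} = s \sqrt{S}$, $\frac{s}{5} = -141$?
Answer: $-33371 - 2115 \sqrt{111} \approx -55654.0$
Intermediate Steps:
$s = -705$ ($s = 5 \left(-141\right) = -705$)
$G{\left(S \right)} = - 2115 \sqrt{S}$ ($G{\left(S \right)} = 3 \left(- 705 \sqrt{S}\right) = - 2115 \sqrt{S}$)
$-33371 + G{\left(111 \right)} = -33371 - 2115 \sqrt{111}$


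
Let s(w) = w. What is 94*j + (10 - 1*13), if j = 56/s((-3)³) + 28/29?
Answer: -83941/783 ≈ -107.20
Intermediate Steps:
j = -868/783 (j = 56/((-3)³) + 28/29 = 56/(-27) + 28*(1/29) = 56*(-1/27) + 28/29 = -56/27 + 28/29 = -868/783 ≈ -1.1086)
94*j + (10 - 1*13) = 94*(-868/783) + (10 - 1*13) = -81592/783 + (10 - 13) = -81592/783 - 3 = -83941/783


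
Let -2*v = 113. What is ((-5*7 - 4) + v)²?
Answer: 36481/4 ≈ 9120.3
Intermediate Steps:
v = -113/2 (v = -½*113 = -113/2 ≈ -56.500)
((-5*7 - 4) + v)² = ((-5*7 - 4) - 113/2)² = ((-35 - 4) - 113/2)² = (-39 - 113/2)² = (-191/2)² = 36481/4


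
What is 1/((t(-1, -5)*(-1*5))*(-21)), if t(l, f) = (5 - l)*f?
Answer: -1/3150 ≈ -0.00031746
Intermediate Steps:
t(l, f) = f*(5 - l)
1/((t(-1, -5)*(-1*5))*(-21)) = 1/(((-5*(5 - 1*(-1)))*(-1*5))*(-21)) = 1/((-5*(5 + 1)*(-5))*(-21)) = 1/((-5*6*(-5))*(-21)) = 1/(-30*(-5)*(-21)) = 1/(150*(-21)) = 1/(-3150) = -1/3150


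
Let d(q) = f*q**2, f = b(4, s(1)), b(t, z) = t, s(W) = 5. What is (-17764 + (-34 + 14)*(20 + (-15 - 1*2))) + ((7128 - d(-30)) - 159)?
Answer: -14455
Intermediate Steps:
f = 4
d(q) = 4*q**2
(-17764 + (-34 + 14)*(20 + (-15 - 1*2))) + ((7128 - d(-30)) - 159) = (-17764 + (-34 + 14)*(20 + (-15 - 1*2))) + ((7128 - 4*(-30)**2) - 159) = (-17764 - 20*(20 + (-15 - 2))) + ((7128 - 4*900) - 159) = (-17764 - 20*(20 - 17)) + ((7128 - 1*3600) - 159) = (-17764 - 20*3) + ((7128 - 3600) - 159) = (-17764 - 60) + (3528 - 159) = -17824 + 3369 = -14455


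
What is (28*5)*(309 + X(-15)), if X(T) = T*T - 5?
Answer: 74060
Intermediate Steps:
X(T) = -5 + T² (X(T) = T² - 5 = -5 + T²)
(28*5)*(309 + X(-15)) = (28*5)*(309 + (-5 + (-15)²)) = 140*(309 + (-5 + 225)) = 140*(309 + 220) = 140*529 = 74060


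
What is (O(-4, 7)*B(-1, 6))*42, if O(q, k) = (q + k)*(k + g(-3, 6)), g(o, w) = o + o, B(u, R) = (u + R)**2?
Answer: 3150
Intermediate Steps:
B(u, R) = (R + u)**2
g(o, w) = 2*o
O(q, k) = (-6 + k)*(k + q) (O(q, k) = (q + k)*(k + 2*(-3)) = (k + q)*(k - 6) = (k + q)*(-6 + k) = (-6 + k)*(k + q))
(O(-4, 7)*B(-1, 6))*42 = ((7**2 - 6*7 - 6*(-4) + 7*(-4))*(6 - 1)**2)*42 = ((49 - 42 + 24 - 28)*5**2)*42 = (3*25)*42 = 75*42 = 3150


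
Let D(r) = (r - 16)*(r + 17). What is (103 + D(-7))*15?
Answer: -1905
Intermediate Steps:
D(r) = (-16 + r)*(17 + r)
(103 + D(-7))*15 = (103 + (-272 - 7 + (-7)²))*15 = (103 + (-272 - 7 + 49))*15 = (103 - 230)*15 = -127*15 = -1905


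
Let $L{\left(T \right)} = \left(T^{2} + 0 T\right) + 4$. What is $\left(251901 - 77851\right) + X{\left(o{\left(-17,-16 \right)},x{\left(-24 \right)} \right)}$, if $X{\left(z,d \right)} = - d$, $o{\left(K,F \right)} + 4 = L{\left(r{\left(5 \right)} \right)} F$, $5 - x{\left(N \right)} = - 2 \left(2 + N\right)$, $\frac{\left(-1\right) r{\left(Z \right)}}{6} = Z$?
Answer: $174089$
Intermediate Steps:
$r{\left(Z \right)} = - 6 Z$
$L{\left(T \right)} = 4 + T^{2}$ ($L{\left(T \right)} = \left(T^{2} + 0\right) + 4 = T^{2} + 4 = 4 + T^{2}$)
$x{\left(N \right)} = 9 + 2 N$ ($x{\left(N \right)} = 5 - - 2 \left(2 + N\right) = 5 - \left(-4 - 2 N\right) = 5 + \left(4 + 2 N\right) = 9 + 2 N$)
$o{\left(K,F \right)} = -4 + 904 F$ ($o{\left(K,F \right)} = -4 + \left(4 + \left(\left(-6\right) 5\right)^{2}\right) F = -4 + \left(4 + \left(-30\right)^{2}\right) F = -4 + \left(4 + 900\right) F = -4 + 904 F$)
$\left(251901 - 77851\right) + X{\left(o{\left(-17,-16 \right)},x{\left(-24 \right)} \right)} = \left(251901 - 77851\right) - \left(9 + 2 \left(-24\right)\right) = 174050 - \left(9 - 48\right) = 174050 - -39 = 174050 + 39 = 174089$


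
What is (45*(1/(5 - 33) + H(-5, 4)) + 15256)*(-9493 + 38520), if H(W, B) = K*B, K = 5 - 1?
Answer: 12983283641/28 ≈ 4.6369e+8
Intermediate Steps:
K = 4
H(W, B) = 4*B
(45*(1/(5 - 33) + H(-5, 4)) + 15256)*(-9493 + 38520) = (45*(1/(5 - 33) + 4*4) + 15256)*(-9493 + 38520) = (45*(1/(-28) + 16) + 15256)*29027 = (45*(-1/28 + 16) + 15256)*29027 = (45*(447/28) + 15256)*29027 = (20115/28 + 15256)*29027 = (447283/28)*29027 = 12983283641/28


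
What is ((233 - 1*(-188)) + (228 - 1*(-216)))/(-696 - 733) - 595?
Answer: -851120/1429 ≈ -595.61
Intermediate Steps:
((233 - 1*(-188)) + (228 - 1*(-216)))/(-696 - 733) - 595 = ((233 + 188) + (228 + 216))/(-1429) - 595 = (421 + 444)*(-1/1429) - 595 = 865*(-1/1429) - 595 = -865/1429 - 595 = -851120/1429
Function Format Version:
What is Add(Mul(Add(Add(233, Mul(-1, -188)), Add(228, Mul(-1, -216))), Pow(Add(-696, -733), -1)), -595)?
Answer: Rational(-851120, 1429) ≈ -595.61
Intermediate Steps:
Add(Mul(Add(Add(233, Mul(-1, -188)), Add(228, Mul(-1, -216))), Pow(Add(-696, -733), -1)), -595) = Add(Mul(Add(Add(233, 188), Add(228, 216)), Pow(-1429, -1)), -595) = Add(Mul(Add(421, 444), Rational(-1, 1429)), -595) = Add(Mul(865, Rational(-1, 1429)), -595) = Add(Rational(-865, 1429), -595) = Rational(-851120, 1429)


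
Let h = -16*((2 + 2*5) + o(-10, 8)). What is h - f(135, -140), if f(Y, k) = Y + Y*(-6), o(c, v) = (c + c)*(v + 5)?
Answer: 4643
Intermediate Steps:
o(c, v) = 2*c*(5 + v) (o(c, v) = (2*c)*(5 + v) = 2*c*(5 + v))
f(Y, k) = -5*Y (f(Y, k) = Y - 6*Y = -5*Y)
h = 3968 (h = -16*((2 + 2*5) + 2*(-10)*(5 + 8)) = -16*((2 + 10) + 2*(-10)*13) = -16*(12 - 260) = -16*(-248) = 3968)
h - f(135, -140) = 3968 - (-5)*135 = 3968 - 1*(-675) = 3968 + 675 = 4643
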